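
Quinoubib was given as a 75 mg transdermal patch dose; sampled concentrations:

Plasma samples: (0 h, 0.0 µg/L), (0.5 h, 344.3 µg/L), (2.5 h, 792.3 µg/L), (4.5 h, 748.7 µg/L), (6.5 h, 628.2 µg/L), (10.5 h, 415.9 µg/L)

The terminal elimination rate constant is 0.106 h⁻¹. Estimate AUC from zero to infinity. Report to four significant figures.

Trapezoidal AUC_0→10.5:
  [0→0.5]: (0.0+344.3)/2 × 0.5 = 86.075
  [0.5→2.5]: (344.3+792.3)/2 × 2 = 1136.6
  [2.5→4.5]: (792.3+748.7)/2 × 2 = 1541.0
  [4.5→6.5]: (748.7+628.2)/2 × 2 = 1376.9
  [6.5→10.5]: (628.2+415.9)/2 × 4 = 2088.2
  Sum = 6228.775 µg/L·h
Extrapolated tail: C_last / k_e = 415.9 / 0.106 = 3923.585
AUC_0→∞ = 6228.775 + 3923.585 = 10152.36 µg/L·h

AUC = 10150 µg/L·h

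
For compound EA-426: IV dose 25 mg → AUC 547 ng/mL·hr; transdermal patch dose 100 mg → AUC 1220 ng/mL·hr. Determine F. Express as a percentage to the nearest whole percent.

F = (AUC_ev / D_ev) / (AUC_iv / D_iv)
  = (1220/100) / (547/25)
  = 12.2 / 21.88 = 0.5576
  = 55.76%

F = 56%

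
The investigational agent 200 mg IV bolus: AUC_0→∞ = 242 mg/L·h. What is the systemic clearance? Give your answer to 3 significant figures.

CL = 0.826 L/h

CL = Dose_iv / AUC_0→∞
   = 200 / 242 = 0.826446 L/h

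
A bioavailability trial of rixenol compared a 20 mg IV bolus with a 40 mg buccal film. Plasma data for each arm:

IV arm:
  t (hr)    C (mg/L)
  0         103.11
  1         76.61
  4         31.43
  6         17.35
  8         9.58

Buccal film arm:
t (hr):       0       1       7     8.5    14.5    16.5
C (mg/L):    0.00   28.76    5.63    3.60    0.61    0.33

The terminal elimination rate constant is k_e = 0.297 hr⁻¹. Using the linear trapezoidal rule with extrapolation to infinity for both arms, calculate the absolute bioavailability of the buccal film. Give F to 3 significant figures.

Trapezoidal AUC_0→8 (IV):
  [0→1]: (103.11+76.61)/2 × 1 = 89.86
  [1→4]: (76.61+31.43)/2 × 3 = 162.06
  [4→6]: (31.43+17.35)/2 × 2 = 48.78
  [6→8]: (17.35+9.58)/2 × 2 = 26.93
  Sum = 327.63 mg/L·hr
IV tail: 9.58/0.297 = 32.256; AUC_iv,0→∞ = 327.63 + 32.256 = 359.886 mg/L·hr
Trapezoidal AUC_0→16.5 (buccal film):
  [0→1]: (0.00+28.76)/2 × 1 = 14.38
  [1→7]: (28.76+5.63)/2 × 6 = 103.17
  [7→8.5]: (5.63+3.60)/2 × 1.5 = 6.9225
  [8.5→14.5]: (3.60+0.61)/2 × 6 = 12.63
  [14.5→16.5]: (0.61+0.33)/2 × 2 = 0.94
  Sum = 138.0425 mg/L·hr
buccal film tail: 0.33/0.297 = 1.111; AUC_ev,0→∞ = 138.0425 + 1.111 = 139.1535 mg/L·hr
F = (AUC_ev/D_ev)/(AUC_iv/D_iv) = (139.1535/40)/(359.886/20) = 3.4788375/17.9943 = 0.1933

F = 0.193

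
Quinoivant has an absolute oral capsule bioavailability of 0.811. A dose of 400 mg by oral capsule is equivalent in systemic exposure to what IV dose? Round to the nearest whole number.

Systemic exposure from an extravascular dose = F × D_ev, so the equivalent IV dose is F × D_ev.
D_iv = F × D_ev = 0.811 × 400 = 324.4 mg

D_iv = 324 mg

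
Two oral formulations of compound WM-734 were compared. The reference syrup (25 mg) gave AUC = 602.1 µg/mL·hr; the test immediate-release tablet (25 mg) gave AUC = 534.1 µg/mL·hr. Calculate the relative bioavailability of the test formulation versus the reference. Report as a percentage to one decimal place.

F_rel = 88.7%

F_rel = (AUC_test/D_test) / (AUC_ref/D_ref)
      = (534.1/25) / (602.1/25)
      = 21.364 / 24.084 = 0.8871 = 88.71%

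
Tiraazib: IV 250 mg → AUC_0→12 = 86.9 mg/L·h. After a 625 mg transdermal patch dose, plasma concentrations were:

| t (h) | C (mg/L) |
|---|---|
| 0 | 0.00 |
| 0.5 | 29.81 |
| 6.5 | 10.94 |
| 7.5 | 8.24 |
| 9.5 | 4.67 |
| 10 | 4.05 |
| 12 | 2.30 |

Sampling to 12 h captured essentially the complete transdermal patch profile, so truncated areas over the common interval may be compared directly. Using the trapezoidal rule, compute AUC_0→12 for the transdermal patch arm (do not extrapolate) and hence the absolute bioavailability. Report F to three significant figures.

F = 0.740

Trapezoidal AUC_0→12 (transdermal patch):
  [0→0.5]: (0.00+29.81)/2 × 0.5 = 7.4525
  [0.5→6.5]: (29.81+10.94)/2 × 6 = 122.25
  [6.5→7.5]: (10.94+8.24)/2 × 1 = 9.59
  [7.5→9.5]: (8.24+4.67)/2 × 2 = 12.91
  [9.5→10]: (4.67+4.05)/2 × 0.5 = 2.18
  [10→12]: (4.05+2.30)/2 × 2 = 6.35
  Sum = 160.7325 mg/L·h
F = (AUC_ev/D_ev)/(AUC_iv/D_iv) = (160.7325/625)/(86.9/250) = 0.257172/0.3476 = 0.7399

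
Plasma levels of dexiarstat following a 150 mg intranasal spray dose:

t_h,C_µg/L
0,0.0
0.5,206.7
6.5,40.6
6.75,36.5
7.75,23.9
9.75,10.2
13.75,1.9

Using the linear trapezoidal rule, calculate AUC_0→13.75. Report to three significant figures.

Trapezoidal AUC_0→13.75:
  [0→0.5]: (0.0+206.7)/2 × 0.5 = 51.675
  [0.5→6.5]: (206.7+40.6)/2 × 6 = 741.9
  [6.5→6.75]: (40.6+36.5)/2 × 0.25 = 9.6375
  [6.75→7.75]: (36.5+23.9)/2 × 1 = 30.2
  [7.75→9.75]: (23.9+10.2)/2 × 2 = 34.1
  [9.75→13.75]: (10.2+1.9)/2 × 4 = 24.2
  Sum = 891.7125 µg/L·h

AUC = 892 µg/L·h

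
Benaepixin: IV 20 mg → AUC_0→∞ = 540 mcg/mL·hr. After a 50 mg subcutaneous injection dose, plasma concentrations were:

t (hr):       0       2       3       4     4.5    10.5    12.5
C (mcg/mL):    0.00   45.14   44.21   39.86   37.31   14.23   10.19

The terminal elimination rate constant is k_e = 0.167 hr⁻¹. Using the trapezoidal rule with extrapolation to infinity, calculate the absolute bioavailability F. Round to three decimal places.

F = 0.290

Trapezoidal AUC_0→12.5 (subcutaneous injection):
  [0→2]: (0.00+45.14)/2 × 2 = 45.14
  [2→3]: (45.14+44.21)/2 × 1 = 44.675
  [3→4]: (44.21+39.86)/2 × 1 = 42.035
  [4→4.5]: (39.86+37.31)/2 × 0.5 = 19.2925
  [4.5→10.5]: (37.31+14.23)/2 × 6 = 154.62
  [10.5→12.5]: (14.23+10.19)/2 × 2 = 24.42
  Sum = 330.1825 mcg/mL·hr
Tail: C_last/k_e = 10.19/0.167 = 61.018
AUC_0→∞ (subcutaneous injection) = 330.1825 + 61.018 = 391.2005 mcg/mL·hr
F = (AUC_ev/D_ev)/(AUC_iv/D_iv) = (391.2005/50)/(540/20) = 7.82401/27 = 0.2898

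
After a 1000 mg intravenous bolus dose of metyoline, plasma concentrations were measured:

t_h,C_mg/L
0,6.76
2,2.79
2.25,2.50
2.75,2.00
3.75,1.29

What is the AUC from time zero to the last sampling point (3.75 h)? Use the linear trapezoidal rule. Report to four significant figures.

Trapezoidal AUC_0→3.75:
  [0→2]: (6.76+2.79)/2 × 2 = 9.55
  [2→2.25]: (2.79+2.50)/2 × 0.25 = 0.66125
  [2.25→2.75]: (2.50+2.00)/2 × 0.5 = 1.125
  [2.75→3.75]: (2.00+1.29)/2 × 1 = 1.645
  Sum = 12.98125 mg/L·h

AUC = 12.98 mg/L·h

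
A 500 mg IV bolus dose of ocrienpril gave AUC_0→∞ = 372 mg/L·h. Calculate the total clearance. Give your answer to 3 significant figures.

CL = Dose_iv / AUC_0→∞
   = 500 / 372 = 1.34409 L/h

CL = 1.34 L/h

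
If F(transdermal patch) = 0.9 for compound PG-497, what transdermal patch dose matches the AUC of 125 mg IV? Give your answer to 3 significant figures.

For equal systemic exposure: F × D_ev = D_iv
D_ev = D_iv / F = 125 / 0.9 = 138.889 mg

D_transdermal = 139 mg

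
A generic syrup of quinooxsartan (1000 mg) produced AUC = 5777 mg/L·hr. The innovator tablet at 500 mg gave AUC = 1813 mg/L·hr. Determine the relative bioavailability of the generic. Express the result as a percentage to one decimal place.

F_rel = 159.3%

F_rel = (AUC_test/D_test) / (AUC_ref/D_ref)
      = (5777/1000) / (1813/500)
      = 5.777 / 3.626 = 1.5932 = 159.32%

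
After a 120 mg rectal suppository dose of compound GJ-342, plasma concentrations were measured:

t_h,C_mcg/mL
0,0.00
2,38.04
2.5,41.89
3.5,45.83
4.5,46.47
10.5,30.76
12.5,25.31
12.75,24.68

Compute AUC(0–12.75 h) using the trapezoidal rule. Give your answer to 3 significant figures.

AUC = 442 mcg/mL·h

Trapezoidal AUC_0→12.75:
  [0→2]: (0.00+38.04)/2 × 2 = 38.04
  [2→2.5]: (38.04+41.89)/2 × 0.5 = 19.9825
  [2.5→3.5]: (41.89+45.83)/2 × 1 = 43.86
  [3.5→4.5]: (45.83+46.47)/2 × 1 = 46.15
  [4.5→10.5]: (46.47+30.76)/2 × 6 = 231.69
  [10.5→12.5]: (30.76+25.31)/2 × 2 = 56.07
  [12.5→12.75]: (25.31+24.68)/2 × 0.25 = 6.24875
  Sum = 442.04125 mcg/mL·h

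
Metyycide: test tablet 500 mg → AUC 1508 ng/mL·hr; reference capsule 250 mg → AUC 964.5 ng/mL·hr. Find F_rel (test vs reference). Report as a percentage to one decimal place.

F_rel = 78.2%

F_rel = (AUC_test/D_test) / (AUC_ref/D_ref)
      = (1508/500) / (964.5/250)
      = 3.016 / 3.858 = 0.7818 = 78.18%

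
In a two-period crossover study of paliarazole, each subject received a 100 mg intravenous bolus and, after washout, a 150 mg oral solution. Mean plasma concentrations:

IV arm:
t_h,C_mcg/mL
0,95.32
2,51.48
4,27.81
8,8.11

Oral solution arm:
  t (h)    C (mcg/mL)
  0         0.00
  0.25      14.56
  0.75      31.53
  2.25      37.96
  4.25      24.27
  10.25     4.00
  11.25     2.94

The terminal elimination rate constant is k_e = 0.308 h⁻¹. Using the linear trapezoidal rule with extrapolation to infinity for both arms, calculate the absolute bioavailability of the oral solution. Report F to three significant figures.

Trapezoidal AUC_0→8 (IV):
  [0→2]: (95.32+51.48)/2 × 2 = 146.8
  [2→4]: (51.48+27.81)/2 × 2 = 79.29
  [4→8]: (27.81+8.11)/2 × 4 = 71.84
  Sum = 297.93 mcg/mL·h
IV tail: 8.11/0.308 = 26.331; AUC_iv,0→∞ = 297.93 + 26.331 = 324.261 mcg/mL·h
Trapezoidal AUC_0→11.25 (oral solution):
  [0→0.25]: (0.00+14.56)/2 × 0.25 = 1.82
  [0.25→0.75]: (14.56+31.53)/2 × 0.5 = 11.5225
  [0.75→2.25]: (31.53+37.96)/2 × 1.5 = 52.1175
  [2.25→4.25]: (37.96+24.27)/2 × 2 = 62.23
  [4.25→10.25]: (24.27+4.00)/2 × 6 = 84.81
  [10.25→11.25]: (4.00+2.94)/2 × 1 = 3.47
  Sum = 215.97 mcg/mL·h
oral solution tail: 2.94/0.308 = 9.545; AUC_ev,0→∞ = 215.97 + 9.545 = 225.515 mcg/mL·h
F = (AUC_ev/D_ev)/(AUC_iv/D_iv) = (225.515/150)/(324.261/100) = 1.50343/3.24261 = 0.4636

F = 0.464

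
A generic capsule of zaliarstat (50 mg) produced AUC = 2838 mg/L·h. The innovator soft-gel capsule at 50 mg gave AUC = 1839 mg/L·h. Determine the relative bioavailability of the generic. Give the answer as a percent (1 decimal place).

F_rel = 154.3%

F_rel = (AUC_test/D_test) / (AUC_ref/D_ref)
      = (2838/50) / (1839/50)
      = 56.76 / 36.78 = 1.5432 = 154.32%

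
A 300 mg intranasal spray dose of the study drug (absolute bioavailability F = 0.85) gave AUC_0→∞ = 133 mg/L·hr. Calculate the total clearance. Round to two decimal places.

CL = 1.92 L/hr

CL = F × Dose / AUC_0→∞
   = 0.85 × 300 / 133 = 1.91729 L/hr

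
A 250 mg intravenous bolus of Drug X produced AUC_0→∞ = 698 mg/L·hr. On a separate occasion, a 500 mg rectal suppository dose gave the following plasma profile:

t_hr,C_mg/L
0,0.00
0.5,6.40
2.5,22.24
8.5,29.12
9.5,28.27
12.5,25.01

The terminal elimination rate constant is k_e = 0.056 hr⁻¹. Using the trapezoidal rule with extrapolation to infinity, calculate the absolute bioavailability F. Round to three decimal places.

Trapezoidal AUC_0→12.5 (rectal suppository):
  [0→0.5]: (0.00+6.40)/2 × 0.5 = 1.6
  [0.5→2.5]: (6.40+22.24)/2 × 2 = 28.64
  [2.5→8.5]: (22.24+29.12)/2 × 6 = 154.08
  [8.5→9.5]: (29.12+28.27)/2 × 1 = 28.695
  [9.5→12.5]: (28.27+25.01)/2 × 3 = 79.92
  Sum = 292.935 mg/L·hr
Tail: C_last/k_e = 25.01/0.056 = 446.607
AUC_0→∞ (rectal suppository) = 292.935 + 446.607 = 739.542 mg/L·hr
F = (AUC_ev/D_ev)/(AUC_iv/D_iv) = (739.542/500)/(698/250) = 1.479084/2.792 = 0.5298

F = 0.530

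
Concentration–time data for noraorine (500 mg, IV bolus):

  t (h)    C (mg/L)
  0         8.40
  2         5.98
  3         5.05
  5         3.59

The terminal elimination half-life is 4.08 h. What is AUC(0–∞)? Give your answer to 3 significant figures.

AUC = 49.7 mg/L·h

Trapezoidal AUC_0→5:
  [0→2]: (8.40+5.98)/2 × 2 = 14.38
  [2→3]: (5.98+5.05)/2 × 1 = 5.515
  [3→5]: (5.05+3.59)/2 × 2 = 8.64
  Sum = 28.535 mg/L·h
k_e = ln2 / t½ = 0.693147 / 4.08 = 0.1699 h^-1
Extrapolated tail: C_last / k_e = 3.59 / 0.1699 = 21.130
AUC_0→∞ = 28.535 + 21.130 = 49.665 mg/L·h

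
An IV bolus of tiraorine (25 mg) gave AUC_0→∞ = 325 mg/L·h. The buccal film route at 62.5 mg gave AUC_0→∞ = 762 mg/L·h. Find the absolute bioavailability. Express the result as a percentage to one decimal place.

F = 93.8%

F = (AUC_ev / D_ev) / (AUC_iv / D_iv)
  = (762/62.5) / (325/25)
  = 12.192 / 13 = 0.9378
  = 93.78%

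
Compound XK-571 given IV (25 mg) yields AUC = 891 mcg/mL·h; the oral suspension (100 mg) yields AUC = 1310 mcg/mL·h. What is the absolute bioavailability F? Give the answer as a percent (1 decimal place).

F = (AUC_ev / D_ev) / (AUC_iv / D_iv)
  = (1310/100) / (891/25)
  = 13.1 / 35.64 = 0.3676
  = 36.76%

F = 36.8%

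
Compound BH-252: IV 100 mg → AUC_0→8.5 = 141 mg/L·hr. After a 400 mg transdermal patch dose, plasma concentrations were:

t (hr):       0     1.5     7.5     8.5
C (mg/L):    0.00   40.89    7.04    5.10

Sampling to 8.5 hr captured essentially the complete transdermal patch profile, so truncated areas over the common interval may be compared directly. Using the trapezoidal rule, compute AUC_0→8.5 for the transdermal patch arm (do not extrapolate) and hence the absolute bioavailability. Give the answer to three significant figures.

Trapezoidal AUC_0→8.5 (transdermal patch):
  [0→1.5]: (0.00+40.89)/2 × 1.5 = 30.6675
  [1.5→7.5]: (40.89+7.04)/2 × 6 = 143.79
  [7.5→8.5]: (7.04+5.10)/2 × 1 = 6.07
  Sum = 180.5275 mg/L·hr
F = (AUC_ev/D_ev)/(AUC_iv/D_iv) = (180.5275/400)/(141/100) = 0.45131875/1.41 = 0.3201

F = 0.320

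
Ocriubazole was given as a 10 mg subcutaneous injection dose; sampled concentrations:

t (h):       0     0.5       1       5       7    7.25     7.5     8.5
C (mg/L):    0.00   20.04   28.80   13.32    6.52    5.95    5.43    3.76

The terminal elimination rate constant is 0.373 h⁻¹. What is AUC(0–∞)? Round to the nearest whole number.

AUC = 139 mg/L·h

Trapezoidal AUC_0→8.5:
  [0→0.5]: (0.00+20.04)/2 × 0.5 = 5.01
  [0.5→1]: (20.04+28.80)/2 × 0.5 = 12.21
  [1→5]: (28.80+13.32)/2 × 4 = 84.24
  [5→7]: (13.32+6.52)/2 × 2 = 19.84
  [7→7.25]: (6.52+5.95)/2 × 0.25 = 1.55875
  [7.25→7.5]: (5.95+5.43)/2 × 0.25 = 1.4225
  [7.5→8.5]: (5.43+3.76)/2 × 1 = 4.595
  Sum = 128.87625 mg/L·h
Extrapolated tail: C_last / k_e = 3.76 / 0.373 = 10.080
AUC_0→∞ = 128.87625 + 10.080 = 138.95625 mg/L·h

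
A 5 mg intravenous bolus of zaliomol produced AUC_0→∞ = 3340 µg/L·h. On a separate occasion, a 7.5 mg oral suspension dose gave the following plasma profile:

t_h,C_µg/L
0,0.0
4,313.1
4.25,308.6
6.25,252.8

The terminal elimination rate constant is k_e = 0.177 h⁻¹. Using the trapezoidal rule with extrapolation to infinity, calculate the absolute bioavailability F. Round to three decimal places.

F = 0.538

Trapezoidal AUC_0→6.25 (oral suspension):
  [0→4]: (0.0+313.1)/2 × 4 = 626.2
  [4→4.25]: (313.1+308.6)/2 × 0.25 = 77.7125
  [4.25→6.25]: (308.6+252.8)/2 × 2 = 561.4
  Sum = 1265.3125 µg/L·h
Tail: C_last/k_e = 252.8/0.177 = 1428.249
AUC_0→∞ (oral suspension) = 1265.3125 + 1428.249 = 2693.5615 µg/L·h
F = (AUC_ev/D_ev)/(AUC_iv/D_iv) = (2693.5615/7.5)/(3340/5) = 359.142/668 = 0.5376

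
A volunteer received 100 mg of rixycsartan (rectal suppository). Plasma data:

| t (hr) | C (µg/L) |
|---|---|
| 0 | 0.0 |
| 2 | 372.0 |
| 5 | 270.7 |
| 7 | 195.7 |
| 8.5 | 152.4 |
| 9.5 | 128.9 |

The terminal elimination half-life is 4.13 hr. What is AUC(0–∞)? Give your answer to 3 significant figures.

AUC = 2970 µg/L·hr

Trapezoidal AUC_0→9.5:
  [0→2]: (0.0+372.0)/2 × 2 = 372.0
  [2→5]: (372.0+270.7)/2 × 3 = 964.05
  [5→7]: (270.7+195.7)/2 × 2 = 466.4
  [7→8.5]: (195.7+152.4)/2 × 1.5 = 261.075
  [8.5→9.5]: (152.4+128.9)/2 × 1 = 140.65
  Sum = 2204.175 µg/L·hr
k_e = ln2 / t½ = 0.693147 / 4.13 = 0.1678 hr^-1
Extrapolated tail: C_last / k_e = 128.9 / 0.1678 = 768.176
AUC_0→∞ = 2204.175 + 768.176 = 2972.351 µg/L·hr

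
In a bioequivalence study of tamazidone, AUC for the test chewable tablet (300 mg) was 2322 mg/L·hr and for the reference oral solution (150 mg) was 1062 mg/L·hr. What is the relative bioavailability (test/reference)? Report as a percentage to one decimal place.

F_rel = 109.3%

F_rel = (AUC_test/D_test) / (AUC_ref/D_ref)
      = (2322/300) / (1062/150)
      = 7.74 / 7.08 = 1.0932 = 109.32%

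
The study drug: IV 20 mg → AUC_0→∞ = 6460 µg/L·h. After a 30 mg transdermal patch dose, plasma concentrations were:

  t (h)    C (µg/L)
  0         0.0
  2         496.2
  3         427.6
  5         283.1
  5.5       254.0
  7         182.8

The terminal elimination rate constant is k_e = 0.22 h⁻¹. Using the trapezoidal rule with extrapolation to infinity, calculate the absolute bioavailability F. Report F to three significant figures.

F = 0.306

Trapezoidal AUC_0→7 (transdermal patch):
  [0→2]: (0.0+496.2)/2 × 2 = 496.2
  [2→3]: (496.2+427.6)/2 × 1 = 461.9
  [3→5]: (427.6+283.1)/2 × 2 = 710.7
  [5→5.5]: (283.1+254.0)/2 × 0.5 = 134.275
  [5.5→7]: (254.0+182.8)/2 × 1.5 = 327.6
  Sum = 2130.675 µg/L·h
Tail: C_last/k_e = 182.8/0.22 = 830.909
AUC_0→∞ (transdermal patch) = 2130.675 + 830.909 = 2961.584 µg/L·h
F = (AUC_ev/D_ev)/(AUC_iv/D_iv) = (2961.584/30)/(6460/20) = 98.7195/323 = 0.3056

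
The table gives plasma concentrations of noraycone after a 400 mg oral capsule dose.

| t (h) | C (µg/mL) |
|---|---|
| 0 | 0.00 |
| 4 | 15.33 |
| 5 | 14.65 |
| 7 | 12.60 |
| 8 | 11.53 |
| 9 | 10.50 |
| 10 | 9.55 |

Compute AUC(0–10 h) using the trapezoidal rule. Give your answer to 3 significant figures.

AUC = 106 µg/mL·h

Trapezoidal AUC_0→10:
  [0→4]: (0.00+15.33)/2 × 4 = 30.66
  [4→5]: (15.33+14.65)/2 × 1 = 14.99
  [5→7]: (14.65+12.60)/2 × 2 = 27.25
  [7→8]: (12.60+11.53)/2 × 1 = 12.065
  [8→9]: (11.53+10.50)/2 × 1 = 11.015
  [9→10]: (10.50+9.55)/2 × 1 = 10.025
  Sum = 106.005 µg/mL·h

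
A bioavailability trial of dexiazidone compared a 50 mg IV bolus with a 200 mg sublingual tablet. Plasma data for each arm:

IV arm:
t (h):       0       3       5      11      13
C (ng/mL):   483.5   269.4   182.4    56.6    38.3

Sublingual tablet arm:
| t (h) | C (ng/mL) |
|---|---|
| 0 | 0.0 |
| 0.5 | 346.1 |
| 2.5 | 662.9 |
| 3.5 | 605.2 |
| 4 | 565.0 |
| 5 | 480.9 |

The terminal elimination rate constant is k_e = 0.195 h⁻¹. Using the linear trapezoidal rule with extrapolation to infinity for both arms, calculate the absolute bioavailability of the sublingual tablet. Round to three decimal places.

Trapezoidal AUC_0→13 (IV):
  [0→3]: (483.5+269.4)/2 × 3 = 1129.35
  [3→5]: (269.4+182.4)/2 × 2 = 451.8
  [5→11]: (182.4+56.6)/2 × 6 = 717.0
  [11→13]: (56.6+38.3)/2 × 2 = 94.9
  Sum = 2393.05 ng/mL·h
IV tail: 38.3/0.195 = 196.410; AUC_iv,0→∞ = 2393.05 + 196.410 = 2589.46 ng/mL·h
Trapezoidal AUC_0→5 (sublingual tablet):
  [0→0.5]: (0.0+346.1)/2 × 0.5 = 86.525
  [0.5→2.5]: (346.1+662.9)/2 × 2 = 1009.0
  [2.5→3.5]: (662.9+605.2)/2 × 1 = 634.05
  [3.5→4]: (605.2+565.0)/2 × 0.5 = 292.55
  [4→5]: (565.0+480.9)/2 × 1 = 522.95
  Sum = 2545.075 ng/mL·h
sublingual tablet tail: 480.9/0.195 = 2466.154; AUC_ev,0→∞ = 2545.075 + 2466.154 = 5011.229 ng/mL·h
F = (AUC_ev/D_ev)/(AUC_iv/D_iv) = (5011.229/200)/(2589.46/50) = 25.056145/51.7892 = 0.4838

F = 0.484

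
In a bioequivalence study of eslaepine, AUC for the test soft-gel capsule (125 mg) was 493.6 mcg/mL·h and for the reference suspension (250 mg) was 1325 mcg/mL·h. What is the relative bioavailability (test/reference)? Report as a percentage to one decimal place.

F_rel = 74.5%

F_rel = (AUC_test/D_test) / (AUC_ref/D_ref)
      = (493.6/125) / (1325/250)
      = 3.9488 / 5.3 = 0.7451 = 74.51%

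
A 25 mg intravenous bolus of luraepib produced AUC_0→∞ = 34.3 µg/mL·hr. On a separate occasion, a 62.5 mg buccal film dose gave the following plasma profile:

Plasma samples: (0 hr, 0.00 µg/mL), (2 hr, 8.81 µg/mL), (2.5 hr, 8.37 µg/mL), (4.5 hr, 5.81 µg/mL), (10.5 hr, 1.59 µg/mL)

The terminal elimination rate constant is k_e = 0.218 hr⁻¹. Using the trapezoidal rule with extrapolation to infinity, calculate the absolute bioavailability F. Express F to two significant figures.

Trapezoidal AUC_0→10.5 (buccal film):
  [0→2]: (0.00+8.81)/2 × 2 = 8.81
  [2→2.5]: (8.81+8.37)/2 × 0.5 = 4.295
  [2.5→4.5]: (8.37+5.81)/2 × 2 = 14.18
  [4.5→10.5]: (5.81+1.59)/2 × 6 = 22.2
  Sum = 49.485 µg/mL·hr
Tail: C_last/k_e = 1.59/0.218 = 7.294
AUC_0→∞ (buccal film) = 49.485 + 7.294 = 56.779 µg/mL·hr
F = (AUC_ev/D_ev)/(AUC_iv/D_iv) = (56.779/62.5)/(34.3/25) = 0.908464/1.372 = 0.6621

F = 0.66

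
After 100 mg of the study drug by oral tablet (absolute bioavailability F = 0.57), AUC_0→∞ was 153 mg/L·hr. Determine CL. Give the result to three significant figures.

CL = 0.373 L/hr

CL = F × Dose / AUC_0→∞
   = 0.57 × 100 / 153 = 0.372549 L/hr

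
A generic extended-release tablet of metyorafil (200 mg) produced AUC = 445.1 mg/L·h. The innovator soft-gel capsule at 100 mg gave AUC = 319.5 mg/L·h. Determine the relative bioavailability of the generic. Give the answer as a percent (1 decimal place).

F_rel = (AUC_test/D_test) / (AUC_ref/D_ref)
      = (445.1/200) / (319.5/100)
      = 2.2255 / 3.195 = 0.6966 = 69.66%

F_rel = 69.7%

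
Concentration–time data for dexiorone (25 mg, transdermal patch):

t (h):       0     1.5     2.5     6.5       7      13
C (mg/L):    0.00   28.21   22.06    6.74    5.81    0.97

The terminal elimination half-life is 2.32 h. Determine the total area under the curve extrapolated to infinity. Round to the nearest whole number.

Trapezoidal AUC_0→13:
  [0→1.5]: (0.00+28.21)/2 × 1.5 = 21.1575
  [1.5→2.5]: (28.21+22.06)/2 × 1 = 25.135
  [2.5→6.5]: (22.06+6.74)/2 × 4 = 57.6
  [6.5→7]: (6.74+5.81)/2 × 0.5 = 3.1375
  [7→13]: (5.81+0.97)/2 × 6 = 20.34
  Sum = 127.37 mg/L·h
k_e = ln2 / t½ = 0.693147 / 2.32 = 0.2988 h^-1
Extrapolated tail: C_last / k_e = 0.97 / 0.2988 = 3.246
AUC_0→∞ = 127.37 + 3.246 = 130.616 mg/L·h

AUC = 131 mg/L·h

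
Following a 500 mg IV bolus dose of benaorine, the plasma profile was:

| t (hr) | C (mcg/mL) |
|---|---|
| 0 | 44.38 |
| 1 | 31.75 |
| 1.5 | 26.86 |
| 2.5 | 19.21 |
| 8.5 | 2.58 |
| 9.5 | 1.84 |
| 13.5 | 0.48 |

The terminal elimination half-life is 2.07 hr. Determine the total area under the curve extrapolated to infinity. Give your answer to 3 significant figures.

AUC = 149 mcg/mL·hr

Trapezoidal AUC_0→13.5:
  [0→1]: (44.38+31.75)/2 × 1 = 38.065
  [1→1.5]: (31.75+26.86)/2 × 0.5 = 14.6525
  [1.5→2.5]: (26.86+19.21)/2 × 1 = 23.035
  [2.5→8.5]: (19.21+2.58)/2 × 6 = 65.37
  [8.5→9.5]: (2.58+1.84)/2 × 1 = 2.21
  [9.5→13.5]: (1.84+0.48)/2 × 4 = 4.64
  Sum = 147.9725 mcg/mL·hr
k_e = ln2 / t½ = 0.693147 / 2.07 = 0.3349 hr^-1
Extrapolated tail: C_last / k_e = 0.48 / 0.3349 = 1.433
AUC_0→∞ = 147.9725 + 1.433 = 149.4055 mcg/mL·hr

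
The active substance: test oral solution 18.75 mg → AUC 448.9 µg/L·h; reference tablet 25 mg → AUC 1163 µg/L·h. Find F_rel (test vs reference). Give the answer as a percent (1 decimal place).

F_rel = (AUC_test/D_test) / (AUC_ref/D_ref)
      = (448.9/18.75) / (1163/25)
      = 23.9413 / 46.52 = 0.5146 = 51.46%

F_rel = 51.5%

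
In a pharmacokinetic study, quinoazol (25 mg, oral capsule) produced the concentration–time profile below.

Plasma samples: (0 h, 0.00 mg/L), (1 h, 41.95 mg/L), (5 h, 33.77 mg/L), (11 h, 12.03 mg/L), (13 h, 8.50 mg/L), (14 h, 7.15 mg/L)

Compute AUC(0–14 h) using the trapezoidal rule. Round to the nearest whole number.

Trapezoidal AUC_0→14:
  [0→1]: (0.00+41.95)/2 × 1 = 20.975
  [1→5]: (41.95+33.77)/2 × 4 = 151.44
  [5→11]: (33.77+12.03)/2 × 6 = 137.4
  [11→13]: (12.03+8.50)/2 × 2 = 20.53
  [13→14]: (8.50+7.15)/2 × 1 = 7.825
  Sum = 338.17 mg/L·h

AUC = 338 mg/L·h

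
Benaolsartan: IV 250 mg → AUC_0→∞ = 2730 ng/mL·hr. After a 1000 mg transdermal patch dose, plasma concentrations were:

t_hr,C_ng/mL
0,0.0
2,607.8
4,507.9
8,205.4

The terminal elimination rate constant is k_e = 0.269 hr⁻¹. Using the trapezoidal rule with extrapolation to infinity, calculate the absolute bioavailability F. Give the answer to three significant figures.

F = 0.358

Trapezoidal AUC_0→8 (transdermal patch):
  [0→2]: (0.0+607.8)/2 × 2 = 607.8
  [2→4]: (607.8+507.9)/2 × 2 = 1115.7
  [4→8]: (507.9+205.4)/2 × 4 = 1426.6
  Sum = 3150.1 ng/mL·hr
Tail: C_last/k_e = 205.4/0.269 = 763.569
AUC_0→∞ (transdermal patch) = 3150.1 + 763.569 = 3913.669 ng/mL·hr
F = (AUC_ev/D_ev)/(AUC_iv/D_iv) = (3913.669/1000)/(2730/250) = 3.913669/10.92 = 0.3584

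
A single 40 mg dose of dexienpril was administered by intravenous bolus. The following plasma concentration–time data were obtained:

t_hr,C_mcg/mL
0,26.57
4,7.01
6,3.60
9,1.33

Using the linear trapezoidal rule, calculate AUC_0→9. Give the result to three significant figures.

Trapezoidal AUC_0→9:
  [0→4]: (26.57+7.01)/2 × 4 = 67.16
  [4→6]: (7.01+3.60)/2 × 2 = 10.61
  [6→9]: (3.60+1.33)/2 × 3 = 7.395
  Sum = 85.165 mcg/mL·hr

AUC = 85.2 mcg/mL·hr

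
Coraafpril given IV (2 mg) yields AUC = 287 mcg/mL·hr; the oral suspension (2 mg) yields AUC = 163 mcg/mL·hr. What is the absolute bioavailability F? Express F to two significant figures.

F = 0.57

F = (AUC_ev / D_ev) / (AUC_iv / D_iv)
  = (163/2) / (287/2)
  = 81.5 / 143.5 = 0.5679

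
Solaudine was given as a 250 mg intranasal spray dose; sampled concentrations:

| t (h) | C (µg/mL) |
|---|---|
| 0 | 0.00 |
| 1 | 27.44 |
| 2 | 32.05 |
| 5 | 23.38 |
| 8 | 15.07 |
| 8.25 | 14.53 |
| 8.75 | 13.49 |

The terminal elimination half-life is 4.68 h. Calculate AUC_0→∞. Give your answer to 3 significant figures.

AUC = 286 µg/mL·h

Trapezoidal AUC_0→8.75:
  [0→1]: (0.00+27.44)/2 × 1 = 13.72
  [1→2]: (27.44+32.05)/2 × 1 = 29.745
  [2→5]: (32.05+23.38)/2 × 3 = 83.145
  [5→8]: (23.38+15.07)/2 × 3 = 57.675
  [8→8.25]: (15.07+14.53)/2 × 0.25 = 3.7
  [8.25→8.75]: (14.53+13.49)/2 × 0.5 = 7.005
  Sum = 194.99 µg/mL·h
k_e = ln2 / t½ = 0.693147 / 4.68 = 0.1481 h^-1
Extrapolated tail: C_last / k_e = 13.49 / 0.1481 = 91.087
AUC_0→∞ = 194.99 + 91.087 = 286.077 µg/mL·h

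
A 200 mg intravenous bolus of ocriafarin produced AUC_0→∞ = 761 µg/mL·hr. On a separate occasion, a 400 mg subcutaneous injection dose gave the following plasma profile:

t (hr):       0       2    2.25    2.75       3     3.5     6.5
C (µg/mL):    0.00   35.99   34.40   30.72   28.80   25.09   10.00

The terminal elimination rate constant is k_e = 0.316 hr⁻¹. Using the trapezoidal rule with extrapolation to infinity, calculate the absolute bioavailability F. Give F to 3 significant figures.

F = 0.109

Trapezoidal AUC_0→6.5 (subcutaneous injection):
  [0→2]: (0.00+35.99)/2 × 2 = 35.99
  [2→2.25]: (35.99+34.40)/2 × 0.25 = 8.79875
  [2.25→2.75]: (34.40+30.72)/2 × 0.5 = 16.28
  [2.75→3]: (30.72+28.80)/2 × 0.25 = 7.44
  [3→3.5]: (28.80+25.09)/2 × 0.5 = 13.4725
  [3.5→6.5]: (25.09+10.00)/2 × 3 = 52.635
  Sum = 134.61625 µg/mL·hr
Tail: C_last/k_e = 10.00/0.316 = 31.646
AUC_0→∞ (subcutaneous injection) = 134.61625 + 31.646 = 166.26225 µg/mL·hr
F = (AUC_ev/D_ev)/(AUC_iv/D_iv) = (166.26225/400)/(761/200) = 0.415656/3.805 = 0.1092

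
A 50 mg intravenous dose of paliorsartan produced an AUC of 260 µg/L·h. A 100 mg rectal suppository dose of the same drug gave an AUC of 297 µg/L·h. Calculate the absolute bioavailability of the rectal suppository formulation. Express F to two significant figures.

F = (AUC_ev / D_ev) / (AUC_iv / D_iv)
  = (297/100) / (260/50)
  = 2.97 / 5.2 = 0.5712

F = 0.57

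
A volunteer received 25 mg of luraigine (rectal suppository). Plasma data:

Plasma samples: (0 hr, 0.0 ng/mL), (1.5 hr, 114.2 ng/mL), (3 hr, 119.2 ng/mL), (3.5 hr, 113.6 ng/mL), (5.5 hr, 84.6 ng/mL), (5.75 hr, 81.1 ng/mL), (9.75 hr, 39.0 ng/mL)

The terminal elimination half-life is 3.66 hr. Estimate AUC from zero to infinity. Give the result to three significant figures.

AUC = 984 ng/mL·hr

Trapezoidal AUC_0→9.75:
  [0→1.5]: (0.0+114.2)/2 × 1.5 = 85.65
  [1.5→3]: (114.2+119.2)/2 × 1.5 = 175.05
  [3→3.5]: (119.2+113.6)/2 × 0.5 = 58.2
  [3.5→5.5]: (113.6+84.6)/2 × 2 = 198.2
  [5.5→5.75]: (84.6+81.1)/2 × 0.25 = 20.7125
  [5.75→9.75]: (81.1+39.0)/2 × 4 = 240.2
  Sum = 778.0125 ng/mL·hr
k_e = ln2 / t½ = 0.693147 / 3.66 = 0.1894 hr^-1
Extrapolated tail: C_last / k_e = 39.0 / 0.1894 = 205.913
AUC_0→∞ = 778.0125 + 205.913 = 983.9255 ng/mL·hr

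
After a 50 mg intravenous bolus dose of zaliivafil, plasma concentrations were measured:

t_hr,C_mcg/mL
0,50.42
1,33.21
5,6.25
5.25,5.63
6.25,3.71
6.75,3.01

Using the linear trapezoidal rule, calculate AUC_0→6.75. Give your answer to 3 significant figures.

AUC = 129 mcg/mL·hr

Trapezoidal AUC_0→6.75:
  [0→1]: (50.42+33.21)/2 × 1 = 41.815
  [1→5]: (33.21+6.25)/2 × 4 = 78.92
  [5→5.25]: (6.25+5.63)/2 × 0.25 = 1.485
  [5.25→6.25]: (5.63+3.71)/2 × 1 = 4.67
  [6.25→6.75]: (3.71+3.01)/2 × 0.5 = 1.68
  Sum = 128.57 mcg/mL·hr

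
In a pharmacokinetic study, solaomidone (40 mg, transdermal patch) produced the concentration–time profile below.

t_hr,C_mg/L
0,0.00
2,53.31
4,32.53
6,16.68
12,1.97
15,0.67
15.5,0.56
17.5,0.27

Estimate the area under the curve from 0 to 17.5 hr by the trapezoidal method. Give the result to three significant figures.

Trapezoidal AUC_0→17.5:
  [0→2]: (0.00+53.31)/2 × 2 = 53.31
  [2→4]: (53.31+32.53)/2 × 2 = 85.84
  [4→6]: (32.53+16.68)/2 × 2 = 49.21
  [6→12]: (16.68+1.97)/2 × 6 = 55.95
  [12→15]: (1.97+0.67)/2 × 3 = 3.96
  [15→15.5]: (0.67+0.56)/2 × 0.5 = 0.3075
  [15.5→17.5]: (0.56+0.27)/2 × 2 = 0.83
  Sum = 249.4075 mg/L·hr

AUC = 249 mg/L·hr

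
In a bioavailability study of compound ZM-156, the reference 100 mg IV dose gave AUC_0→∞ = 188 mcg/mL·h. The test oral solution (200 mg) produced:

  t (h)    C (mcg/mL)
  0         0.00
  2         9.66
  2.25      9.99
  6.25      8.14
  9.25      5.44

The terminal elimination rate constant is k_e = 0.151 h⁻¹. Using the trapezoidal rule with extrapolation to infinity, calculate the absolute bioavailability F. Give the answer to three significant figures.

Trapezoidal AUC_0→9.25 (oral solution):
  [0→2]: (0.00+9.66)/2 × 2 = 9.66
  [2→2.25]: (9.66+9.99)/2 × 0.25 = 2.45625
  [2.25→6.25]: (9.99+8.14)/2 × 4 = 36.26
  [6.25→9.25]: (8.14+5.44)/2 × 3 = 20.37
  Sum = 68.74625 mcg/mL·h
Tail: C_last/k_e = 5.44/0.151 = 36.026
AUC_0→∞ (oral solution) = 68.74625 + 36.026 = 104.77225 mcg/mL·h
F = (AUC_ev/D_ev)/(AUC_iv/D_iv) = (104.77225/200)/(188/100) = 0.52386125/1.88 = 0.2786

F = 0.279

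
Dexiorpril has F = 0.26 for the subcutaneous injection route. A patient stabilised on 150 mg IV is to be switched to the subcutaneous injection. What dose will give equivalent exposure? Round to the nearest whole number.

For equal systemic exposure: F × D_ev = D_iv
D_ev = D_iv / F = 150 / 0.26 = 576.923 mg

D_subcutaneous = 577 mg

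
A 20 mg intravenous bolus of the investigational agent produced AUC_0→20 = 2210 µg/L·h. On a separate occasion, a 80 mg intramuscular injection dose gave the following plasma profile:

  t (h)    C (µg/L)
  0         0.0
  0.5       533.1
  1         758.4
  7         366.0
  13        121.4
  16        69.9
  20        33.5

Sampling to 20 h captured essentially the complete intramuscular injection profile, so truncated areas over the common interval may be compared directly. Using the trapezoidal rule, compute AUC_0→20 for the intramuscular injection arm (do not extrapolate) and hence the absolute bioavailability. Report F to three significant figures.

Trapezoidal AUC_0→20 (intramuscular injection):
  [0→0.5]: (0.0+533.1)/2 × 0.5 = 133.275
  [0.5→1]: (533.1+758.4)/2 × 0.5 = 322.875
  [1→7]: (758.4+366.0)/2 × 6 = 3373.2
  [7→13]: (366.0+121.4)/2 × 6 = 1462.2
  [13→16]: (121.4+69.9)/2 × 3 = 286.95
  [16→20]: (69.9+33.5)/2 × 4 = 206.8
  Sum = 5785.3 µg/L·h
F = (AUC_ev/D_ev)/(AUC_iv/D_iv) = (5785.3/80)/(2210/20) = 72.31625/110.5 = 0.6544

F = 0.654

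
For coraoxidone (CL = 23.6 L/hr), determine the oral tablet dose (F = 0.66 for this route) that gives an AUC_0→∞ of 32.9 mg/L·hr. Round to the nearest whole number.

Dose = 1176 mg

Dose = CL × AUC_0→∞ / F
     = 23.6 × 32.9 / 0.66 = 1176.42 mg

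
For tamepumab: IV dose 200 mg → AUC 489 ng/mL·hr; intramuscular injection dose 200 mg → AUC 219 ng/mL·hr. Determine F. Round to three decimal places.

F = (AUC_ev / D_ev) / (AUC_iv / D_iv)
  = (219/200) / (489/200)
  = 1.095 / 2.445 = 0.4479

F = 0.448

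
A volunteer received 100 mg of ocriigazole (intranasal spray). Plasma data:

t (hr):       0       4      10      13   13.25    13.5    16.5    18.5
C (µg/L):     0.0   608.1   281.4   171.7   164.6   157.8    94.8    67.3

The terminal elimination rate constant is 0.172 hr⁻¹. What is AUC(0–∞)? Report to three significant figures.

AUC = 5580 µg/L·hr

Trapezoidal AUC_0→18.5:
  [0→4]: (0.0+608.1)/2 × 4 = 1216.2
  [4→10]: (608.1+281.4)/2 × 6 = 2668.5
  [10→13]: (281.4+171.7)/2 × 3 = 679.65
  [13→13.25]: (171.7+164.6)/2 × 0.25 = 42.0375
  [13.25→13.5]: (164.6+157.8)/2 × 0.25 = 40.3
  [13.5→16.5]: (157.8+94.8)/2 × 3 = 378.9
  [16.5→18.5]: (94.8+67.3)/2 × 2 = 162.1
  Sum = 5187.6875 µg/L·hr
Extrapolated tail: C_last / k_e = 67.3 / 0.172 = 391.279
AUC_0→∞ = 5187.6875 + 391.279 = 5578.9665 µg/L·hr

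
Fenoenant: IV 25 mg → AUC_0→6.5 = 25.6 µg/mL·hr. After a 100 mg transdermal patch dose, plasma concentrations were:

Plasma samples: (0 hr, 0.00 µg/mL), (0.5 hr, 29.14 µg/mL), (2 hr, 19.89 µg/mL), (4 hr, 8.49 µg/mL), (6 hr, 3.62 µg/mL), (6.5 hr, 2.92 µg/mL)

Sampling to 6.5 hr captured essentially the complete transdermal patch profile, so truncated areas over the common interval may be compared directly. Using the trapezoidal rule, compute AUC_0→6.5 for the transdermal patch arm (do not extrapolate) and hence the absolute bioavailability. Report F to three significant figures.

F = 0.842

Trapezoidal AUC_0→6.5 (transdermal patch):
  [0→0.5]: (0.00+29.14)/2 × 0.5 = 7.285
  [0.5→2]: (29.14+19.89)/2 × 1.5 = 36.7725
  [2→4]: (19.89+8.49)/2 × 2 = 28.38
  [4→6]: (8.49+3.62)/2 × 2 = 12.11
  [6→6.5]: (3.62+2.92)/2 × 0.5 = 1.635
  Sum = 86.1825 µg/mL·hr
F = (AUC_ev/D_ev)/(AUC_iv/D_iv) = (86.1825/100)/(25.6/25) = 0.861825/1.024 = 0.8416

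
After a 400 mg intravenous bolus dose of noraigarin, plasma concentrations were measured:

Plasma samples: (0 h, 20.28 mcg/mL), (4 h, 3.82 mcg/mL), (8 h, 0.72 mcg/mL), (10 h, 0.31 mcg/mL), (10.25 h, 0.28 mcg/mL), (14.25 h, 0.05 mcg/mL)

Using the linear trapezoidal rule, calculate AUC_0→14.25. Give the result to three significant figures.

Trapezoidal AUC_0→14.25:
  [0→4]: (20.28+3.82)/2 × 4 = 48.2
  [4→8]: (3.82+0.72)/2 × 4 = 9.08
  [8→10]: (0.72+0.31)/2 × 2 = 1.03
  [10→10.25]: (0.31+0.28)/2 × 0.25 = 0.07375
  [10.25→14.25]: (0.28+0.05)/2 × 4 = 0.66
  Sum = 59.04375 mcg/mL·h

AUC = 59.0 mcg/mL·h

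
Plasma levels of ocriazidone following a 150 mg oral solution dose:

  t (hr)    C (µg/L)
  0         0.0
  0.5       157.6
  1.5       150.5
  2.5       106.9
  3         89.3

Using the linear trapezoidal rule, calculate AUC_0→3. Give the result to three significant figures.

AUC = 371 µg/L·hr

Trapezoidal AUC_0→3:
  [0→0.5]: (0.0+157.6)/2 × 0.5 = 39.4
  [0.5→1.5]: (157.6+150.5)/2 × 1 = 154.05
  [1.5→2.5]: (150.5+106.9)/2 × 1 = 128.7
  [2.5→3]: (106.9+89.3)/2 × 0.5 = 49.05
  Sum = 371.2 µg/L·hr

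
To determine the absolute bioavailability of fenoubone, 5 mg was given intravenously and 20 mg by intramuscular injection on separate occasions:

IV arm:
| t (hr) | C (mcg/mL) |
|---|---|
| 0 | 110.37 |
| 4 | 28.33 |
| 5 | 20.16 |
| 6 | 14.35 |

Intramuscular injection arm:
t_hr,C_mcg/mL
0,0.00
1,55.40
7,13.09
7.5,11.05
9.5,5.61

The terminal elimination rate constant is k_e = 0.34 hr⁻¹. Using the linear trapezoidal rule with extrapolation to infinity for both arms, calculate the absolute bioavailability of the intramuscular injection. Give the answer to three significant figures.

F = 0.189

Trapezoidal AUC_0→6 (IV):
  [0→4]: (110.37+28.33)/2 × 4 = 277.4
  [4→5]: (28.33+20.16)/2 × 1 = 24.245
  [5→6]: (20.16+14.35)/2 × 1 = 17.255
  Sum = 318.9 mcg/mL·hr
IV tail: 14.35/0.34 = 42.206; AUC_iv,0→∞ = 318.9 + 42.206 = 361.106 mcg/mL·hr
Trapezoidal AUC_0→9.5 (intramuscular injection):
  [0→1]: (0.00+55.40)/2 × 1 = 27.7
  [1→7]: (55.40+13.09)/2 × 6 = 205.47
  [7→7.5]: (13.09+11.05)/2 × 0.5 = 6.035
  [7.5→9.5]: (11.05+5.61)/2 × 2 = 16.66
  Sum = 255.865 mcg/mL·hr
intramuscular injection tail: 5.61/0.34 = 16.500; AUC_ev,0→∞ = 255.865 + 16.500 = 272.365 mcg/mL·hr
F = (AUC_ev/D_ev)/(AUC_iv/D_iv) = (272.365/20)/(361.106/5) = 13.61825/72.2212 = 0.1886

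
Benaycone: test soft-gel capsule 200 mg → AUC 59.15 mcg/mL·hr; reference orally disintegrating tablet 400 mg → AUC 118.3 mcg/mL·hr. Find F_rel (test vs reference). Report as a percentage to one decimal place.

F_rel = 100.0%

F_rel = (AUC_test/D_test) / (AUC_ref/D_ref)
      = (59.15/200) / (118.3/400)
      = 0.29575 / 0.29575 = 1.0000 = 100.00%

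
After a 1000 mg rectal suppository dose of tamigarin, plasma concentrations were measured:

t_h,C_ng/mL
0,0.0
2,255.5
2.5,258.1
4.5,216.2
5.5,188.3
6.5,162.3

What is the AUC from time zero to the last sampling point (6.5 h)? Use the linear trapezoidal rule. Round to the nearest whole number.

Trapezoidal AUC_0→6.5:
  [0→2]: (0.0+255.5)/2 × 2 = 255.5
  [2→2.5]: (255.5+258.1)/2 × 0.5 = 128.4
  [2.5→4.5]: (258.1+216.2)/2 × 2 = 474.3
  [4.5→5.5]: (216.2+188.3)/2 × 1 = 202.25
  [5.5→6.5]: (188.3+162.3)/2 × 1 = 175.3
  Sum = 1235.75 ng/mL·h

AUC = 1236 ng/mL·h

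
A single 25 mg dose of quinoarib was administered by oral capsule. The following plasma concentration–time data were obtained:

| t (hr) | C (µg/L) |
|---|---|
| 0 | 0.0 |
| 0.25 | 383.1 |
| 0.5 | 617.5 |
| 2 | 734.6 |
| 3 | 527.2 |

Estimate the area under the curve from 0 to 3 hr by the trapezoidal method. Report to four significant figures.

AUC = 1818 µg/L·hr

Trapezoidal AUC_0→3:
  [0→0.25]: (0.0+383.1)/2 × 0.25 = 47.8875
  [0.25→0.5]: (383.1+617.5)/2 × 0.25 = 125.075
  [0.5→2]: (617.5+734.6)/2 × 1.5 = 1014.075
  [2→3]: (734.6+527.2)/2 × 1 = 630.9
  Sum = 1817.9375 µg/L·hr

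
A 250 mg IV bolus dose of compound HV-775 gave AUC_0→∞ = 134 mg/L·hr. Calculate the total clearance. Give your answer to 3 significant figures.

CL = Dose_iv / AUC_0→∞
   = 250 / 134 = 1.86567 L/hr

CL = 1.87 L/hr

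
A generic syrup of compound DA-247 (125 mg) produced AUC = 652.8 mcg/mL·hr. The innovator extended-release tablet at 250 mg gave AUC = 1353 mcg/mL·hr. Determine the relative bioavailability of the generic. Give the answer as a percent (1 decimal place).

F_rel = (AUC_test/D_test) / (AUC_ref/D_ref)
      = (652.8/125) / (1353/250)
      = 5.2224 / 5.412 = 0.9650 = 96.50%

F_rel = 96.5%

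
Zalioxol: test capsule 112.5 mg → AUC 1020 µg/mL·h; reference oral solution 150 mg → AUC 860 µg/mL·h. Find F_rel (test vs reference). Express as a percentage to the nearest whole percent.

F_rel = 158%

F_rel = (AUC_test/D_test) / (AUC_ref/D_ref)
      = (1020/112.5) / (860/150)
      = 9.06667 / 5.73333 = 1.5814 = 158.14%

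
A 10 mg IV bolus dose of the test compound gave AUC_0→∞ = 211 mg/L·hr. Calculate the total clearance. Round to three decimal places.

CL = Dose_iv / AUC_0→∞
   = 10 / 211 = 0.0473934 L/hr

CL = 0.047 L/hr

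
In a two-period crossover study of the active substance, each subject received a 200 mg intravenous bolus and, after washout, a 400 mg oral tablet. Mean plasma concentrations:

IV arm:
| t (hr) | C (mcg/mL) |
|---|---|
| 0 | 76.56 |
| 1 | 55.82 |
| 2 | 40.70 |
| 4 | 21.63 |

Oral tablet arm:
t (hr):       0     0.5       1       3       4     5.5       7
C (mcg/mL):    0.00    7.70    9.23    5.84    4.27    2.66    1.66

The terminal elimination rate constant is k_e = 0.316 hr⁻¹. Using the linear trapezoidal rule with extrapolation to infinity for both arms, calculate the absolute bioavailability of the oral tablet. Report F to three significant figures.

F = 0.0815

Trapezoidal AUC_0→4 (IV):
  [0→1]: (76.56+55.82)/2 × 1 = 66.19
  [1→2]: (55.82+40.70)/2 × 1 = 48.26
  [2→4]: (40.70+21.63)/2 × 2 = 62.33
  Sum = 176.78 mcg/mL·hr
IV tail: 21.63/0.316 = 68.449; AUC_iv,0→∞ = 176.78 + 68.449 = 245.229 mcg/mL·hr
Trapezoidal AUC_0→7 (oral tablet):
  [0→0.5]: (0.00+7.70)/2 × 0.5 = 1.925
  [0.5→1]: (7.70+9.23)/2 × 0.5 = 4.2325
  [1→3]: (9.23+5.84)/2 × 2 = 15.07
  [3→4]: (5.84+4.27)/2 × 1 = 5.055
  [4→5.5]: (4.27+2.66)/2 × 1.5 = 5.1975
  [5.5→7]: (2.66+1.66)/2 × 1.5 = 3.24
  Sum = 34.72 mcg/mL·hr
oral tablet tail: 1.66/0.316 = 5.253; AUC_ev,0→∞ = 34.72 + 5.253 = 39.973 mcg/mL·hr
F = (AUC_ev/D_ev)/(AUC_iv/D_iv) = (39.973/400)/(245.229/200) = 0.0999325/1.226145 = 0.0815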